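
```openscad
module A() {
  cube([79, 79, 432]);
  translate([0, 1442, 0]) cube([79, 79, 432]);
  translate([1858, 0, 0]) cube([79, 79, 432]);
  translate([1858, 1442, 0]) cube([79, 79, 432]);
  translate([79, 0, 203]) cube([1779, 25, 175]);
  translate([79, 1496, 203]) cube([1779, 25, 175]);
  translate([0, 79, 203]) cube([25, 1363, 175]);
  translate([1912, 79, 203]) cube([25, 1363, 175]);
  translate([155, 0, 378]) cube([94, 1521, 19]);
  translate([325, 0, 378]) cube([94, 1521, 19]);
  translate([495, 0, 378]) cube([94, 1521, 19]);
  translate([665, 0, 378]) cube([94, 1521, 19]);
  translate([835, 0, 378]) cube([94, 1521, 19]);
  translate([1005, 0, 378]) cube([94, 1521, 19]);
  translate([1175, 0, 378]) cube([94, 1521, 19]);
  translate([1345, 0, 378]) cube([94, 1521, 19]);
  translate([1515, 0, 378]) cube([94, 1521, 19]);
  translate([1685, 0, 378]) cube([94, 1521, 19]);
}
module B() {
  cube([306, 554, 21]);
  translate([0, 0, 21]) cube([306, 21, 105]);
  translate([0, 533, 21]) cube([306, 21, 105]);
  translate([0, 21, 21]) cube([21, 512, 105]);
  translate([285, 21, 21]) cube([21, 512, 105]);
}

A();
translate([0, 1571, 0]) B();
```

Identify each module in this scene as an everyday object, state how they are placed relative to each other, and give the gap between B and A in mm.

The open box's nearest face is 50 mm from the bed frame's +y face.

A is a bed frame. B is an open box. The open box is on the floor beside the bed frame on its +y side. The gap between the open box and the bed frame is 50 mm.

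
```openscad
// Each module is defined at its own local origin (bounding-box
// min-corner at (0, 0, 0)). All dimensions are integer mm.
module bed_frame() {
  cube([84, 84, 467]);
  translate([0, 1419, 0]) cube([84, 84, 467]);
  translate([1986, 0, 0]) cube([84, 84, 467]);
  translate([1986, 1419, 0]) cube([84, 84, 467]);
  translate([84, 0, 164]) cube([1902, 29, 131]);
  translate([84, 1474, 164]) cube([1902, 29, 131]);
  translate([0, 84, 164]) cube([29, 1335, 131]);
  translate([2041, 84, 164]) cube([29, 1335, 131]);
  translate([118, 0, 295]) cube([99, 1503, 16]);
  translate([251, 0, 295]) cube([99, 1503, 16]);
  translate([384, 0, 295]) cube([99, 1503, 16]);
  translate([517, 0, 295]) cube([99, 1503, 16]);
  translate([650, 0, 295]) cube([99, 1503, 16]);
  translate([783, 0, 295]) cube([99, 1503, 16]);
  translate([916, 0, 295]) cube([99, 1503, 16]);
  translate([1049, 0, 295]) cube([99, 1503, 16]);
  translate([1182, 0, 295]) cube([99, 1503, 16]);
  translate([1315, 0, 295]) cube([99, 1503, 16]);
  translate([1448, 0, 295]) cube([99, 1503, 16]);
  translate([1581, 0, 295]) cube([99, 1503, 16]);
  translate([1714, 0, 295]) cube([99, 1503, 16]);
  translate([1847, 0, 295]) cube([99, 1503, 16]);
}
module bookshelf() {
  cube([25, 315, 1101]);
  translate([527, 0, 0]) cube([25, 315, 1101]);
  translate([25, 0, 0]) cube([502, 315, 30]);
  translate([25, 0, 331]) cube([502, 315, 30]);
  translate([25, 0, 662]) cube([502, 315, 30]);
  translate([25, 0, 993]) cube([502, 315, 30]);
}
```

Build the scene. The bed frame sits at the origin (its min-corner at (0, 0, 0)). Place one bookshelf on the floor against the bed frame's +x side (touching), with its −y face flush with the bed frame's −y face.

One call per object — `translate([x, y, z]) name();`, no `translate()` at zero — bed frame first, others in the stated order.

bed_frame();
translate([2070, 0, 0]) bookshelf();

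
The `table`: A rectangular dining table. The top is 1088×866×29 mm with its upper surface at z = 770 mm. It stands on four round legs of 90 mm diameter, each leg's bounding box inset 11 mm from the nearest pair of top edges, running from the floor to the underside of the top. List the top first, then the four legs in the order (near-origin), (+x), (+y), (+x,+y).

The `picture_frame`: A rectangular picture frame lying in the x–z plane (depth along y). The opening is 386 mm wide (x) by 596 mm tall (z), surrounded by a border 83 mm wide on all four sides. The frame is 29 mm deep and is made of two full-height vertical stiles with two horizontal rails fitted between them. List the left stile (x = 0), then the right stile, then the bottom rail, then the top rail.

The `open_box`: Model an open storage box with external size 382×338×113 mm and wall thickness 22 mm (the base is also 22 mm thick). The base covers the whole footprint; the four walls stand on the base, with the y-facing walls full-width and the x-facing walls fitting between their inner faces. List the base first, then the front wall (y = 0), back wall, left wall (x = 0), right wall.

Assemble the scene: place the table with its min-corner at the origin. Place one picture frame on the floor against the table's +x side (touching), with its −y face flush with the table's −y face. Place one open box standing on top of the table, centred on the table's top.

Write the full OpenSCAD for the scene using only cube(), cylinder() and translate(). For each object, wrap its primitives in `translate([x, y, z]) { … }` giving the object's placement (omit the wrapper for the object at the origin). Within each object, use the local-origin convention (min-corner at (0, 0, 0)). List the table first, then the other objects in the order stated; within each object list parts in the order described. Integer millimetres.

translate([0, 0, 741]) cube([1088, 866, 29]);
translate([56, 56, 0]) cylinder(h = 741, r = 45);
translate([1032, 56, 0]) cylinder(h = 741, r = 45);
translate([56, 810, 0]) cylinder(h = 741, r = 45);
translate([1032, 810, 0]) cylinder(h = 741, r = 45);
translate([1088, 0, 0]) {
  cube([83, 29, 762]);
  translate([469, 0, 0]) cube([83, 29, 762]);
  translate([83, 0, 0]) cube([386, 29, 83]);
  translate([83, 0, 679]) cube([386, 29, 83]);
}
translate([353, 264, 770]) {
  cube([382, 338, 22]);
  translate([0, 0, 22]) cube([382, 22, 91]);
  translate([0, 316, 22]) cube([382, 22, 91]);
  translate([0, 22, 22]) cube([22, 294, 91]);
  translate([360, 22, 22]) cube([22, 294, 91]);
}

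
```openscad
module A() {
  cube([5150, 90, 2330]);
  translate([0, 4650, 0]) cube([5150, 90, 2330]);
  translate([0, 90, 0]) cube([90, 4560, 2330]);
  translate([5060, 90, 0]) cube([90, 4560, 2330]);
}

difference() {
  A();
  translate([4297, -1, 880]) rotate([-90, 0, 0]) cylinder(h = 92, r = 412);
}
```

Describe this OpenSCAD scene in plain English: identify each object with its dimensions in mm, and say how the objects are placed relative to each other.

A is a box-shaped house frame (walls only): outside footprint 5150×4740 mm, wall height 2330 mm, wall thickness 90 mm. The two y-facing walls run the full x-width; the two x-facing walls fit between the inner faces of the y-facing walls.

The house frame has a circular hole of radius 412 mm through its front wall, centred at (x = 4297, z = 880).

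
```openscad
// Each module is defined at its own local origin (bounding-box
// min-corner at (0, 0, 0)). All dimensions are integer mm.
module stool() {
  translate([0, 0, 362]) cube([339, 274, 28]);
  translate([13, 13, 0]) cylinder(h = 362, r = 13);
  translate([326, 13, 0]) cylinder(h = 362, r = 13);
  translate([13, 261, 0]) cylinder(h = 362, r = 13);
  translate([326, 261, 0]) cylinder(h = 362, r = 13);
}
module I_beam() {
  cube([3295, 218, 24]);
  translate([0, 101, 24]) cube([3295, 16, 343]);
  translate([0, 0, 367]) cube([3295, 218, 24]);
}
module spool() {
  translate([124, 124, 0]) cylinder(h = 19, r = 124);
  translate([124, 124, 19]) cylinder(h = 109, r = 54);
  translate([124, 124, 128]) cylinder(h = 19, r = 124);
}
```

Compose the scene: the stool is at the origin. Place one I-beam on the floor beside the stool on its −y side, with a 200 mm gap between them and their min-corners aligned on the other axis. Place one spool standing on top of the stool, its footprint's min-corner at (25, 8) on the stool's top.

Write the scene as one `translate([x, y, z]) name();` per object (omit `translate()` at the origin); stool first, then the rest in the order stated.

stool();
translate([0, -418, 0]) I_beam();
translate([25, 8, 390]) spool();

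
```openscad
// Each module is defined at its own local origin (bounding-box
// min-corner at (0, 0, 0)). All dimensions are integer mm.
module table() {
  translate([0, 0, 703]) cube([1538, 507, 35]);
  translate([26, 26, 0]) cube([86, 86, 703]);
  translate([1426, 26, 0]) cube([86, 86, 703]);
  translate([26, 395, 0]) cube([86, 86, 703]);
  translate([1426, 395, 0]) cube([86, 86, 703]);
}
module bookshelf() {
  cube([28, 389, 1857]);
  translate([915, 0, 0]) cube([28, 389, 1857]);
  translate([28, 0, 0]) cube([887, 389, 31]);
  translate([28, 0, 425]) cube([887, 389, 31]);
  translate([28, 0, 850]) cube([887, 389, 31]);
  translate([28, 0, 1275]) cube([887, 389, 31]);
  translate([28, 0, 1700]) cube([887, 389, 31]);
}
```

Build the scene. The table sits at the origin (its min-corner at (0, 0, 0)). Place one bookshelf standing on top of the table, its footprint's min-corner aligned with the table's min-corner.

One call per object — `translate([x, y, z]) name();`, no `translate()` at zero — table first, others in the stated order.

table();
translate([0, 0, 738]) bookshelf();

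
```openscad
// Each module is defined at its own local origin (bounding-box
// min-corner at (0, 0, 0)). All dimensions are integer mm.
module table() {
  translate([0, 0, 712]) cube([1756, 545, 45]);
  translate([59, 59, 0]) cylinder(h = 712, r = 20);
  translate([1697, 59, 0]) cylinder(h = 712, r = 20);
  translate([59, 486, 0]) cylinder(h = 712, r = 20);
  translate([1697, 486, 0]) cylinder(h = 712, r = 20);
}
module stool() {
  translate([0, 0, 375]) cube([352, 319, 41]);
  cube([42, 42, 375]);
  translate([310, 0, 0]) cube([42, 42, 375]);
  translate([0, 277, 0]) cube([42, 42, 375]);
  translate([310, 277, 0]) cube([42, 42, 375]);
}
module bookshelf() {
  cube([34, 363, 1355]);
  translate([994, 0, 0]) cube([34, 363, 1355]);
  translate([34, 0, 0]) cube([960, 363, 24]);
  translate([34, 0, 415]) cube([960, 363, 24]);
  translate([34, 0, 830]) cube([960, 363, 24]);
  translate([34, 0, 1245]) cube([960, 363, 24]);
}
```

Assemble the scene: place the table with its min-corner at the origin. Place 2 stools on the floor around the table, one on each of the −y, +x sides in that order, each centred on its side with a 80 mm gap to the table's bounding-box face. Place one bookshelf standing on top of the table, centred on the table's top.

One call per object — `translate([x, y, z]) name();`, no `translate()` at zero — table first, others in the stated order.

table();
translate([702, -399, 0]) stool();
translate([1836, 113, 0]) stool();
translate([364, 91, 757]) bookshelf();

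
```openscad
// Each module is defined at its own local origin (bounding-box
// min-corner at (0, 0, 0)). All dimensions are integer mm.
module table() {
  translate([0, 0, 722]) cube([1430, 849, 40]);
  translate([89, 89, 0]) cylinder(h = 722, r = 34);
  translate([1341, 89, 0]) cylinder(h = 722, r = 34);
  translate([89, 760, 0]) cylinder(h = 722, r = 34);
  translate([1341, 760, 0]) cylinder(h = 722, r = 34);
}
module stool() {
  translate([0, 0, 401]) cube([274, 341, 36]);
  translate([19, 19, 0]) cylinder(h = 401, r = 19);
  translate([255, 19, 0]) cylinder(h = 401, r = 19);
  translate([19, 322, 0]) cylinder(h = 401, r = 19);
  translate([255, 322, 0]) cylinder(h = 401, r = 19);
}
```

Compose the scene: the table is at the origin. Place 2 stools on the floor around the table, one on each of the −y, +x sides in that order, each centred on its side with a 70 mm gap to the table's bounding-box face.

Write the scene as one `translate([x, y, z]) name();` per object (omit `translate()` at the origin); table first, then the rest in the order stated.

table();
translate([578, -411, 0]) stool();
translate([1500, 254, 0]) stool();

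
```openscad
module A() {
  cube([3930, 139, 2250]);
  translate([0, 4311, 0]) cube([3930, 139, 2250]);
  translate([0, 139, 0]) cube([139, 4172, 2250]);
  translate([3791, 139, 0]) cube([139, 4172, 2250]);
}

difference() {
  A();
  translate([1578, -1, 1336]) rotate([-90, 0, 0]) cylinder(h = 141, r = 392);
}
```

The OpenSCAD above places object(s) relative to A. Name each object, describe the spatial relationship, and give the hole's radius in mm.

A is a house frame. The house frame has a circular hole through its front wall. The hole's radius is 392 mm.

The subtracted cylinder has r = 392 mm.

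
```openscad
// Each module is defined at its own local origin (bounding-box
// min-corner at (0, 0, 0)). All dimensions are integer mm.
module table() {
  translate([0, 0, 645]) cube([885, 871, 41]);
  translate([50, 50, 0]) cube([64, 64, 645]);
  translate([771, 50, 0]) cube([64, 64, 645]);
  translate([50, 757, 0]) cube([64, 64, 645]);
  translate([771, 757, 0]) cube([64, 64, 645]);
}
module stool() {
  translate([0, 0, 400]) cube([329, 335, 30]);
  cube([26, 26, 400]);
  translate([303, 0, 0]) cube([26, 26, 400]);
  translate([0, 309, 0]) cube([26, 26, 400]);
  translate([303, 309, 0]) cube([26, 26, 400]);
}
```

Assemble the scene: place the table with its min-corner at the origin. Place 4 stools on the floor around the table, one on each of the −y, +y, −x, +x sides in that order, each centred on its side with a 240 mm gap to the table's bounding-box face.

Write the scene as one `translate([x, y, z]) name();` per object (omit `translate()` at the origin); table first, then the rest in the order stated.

table();
translate([278, -575, 0]) stool();
translate([278, 1111, 0]) stool();
translate([-569, 268, 0]) stool();
translate([1125, 268, 0]) stool();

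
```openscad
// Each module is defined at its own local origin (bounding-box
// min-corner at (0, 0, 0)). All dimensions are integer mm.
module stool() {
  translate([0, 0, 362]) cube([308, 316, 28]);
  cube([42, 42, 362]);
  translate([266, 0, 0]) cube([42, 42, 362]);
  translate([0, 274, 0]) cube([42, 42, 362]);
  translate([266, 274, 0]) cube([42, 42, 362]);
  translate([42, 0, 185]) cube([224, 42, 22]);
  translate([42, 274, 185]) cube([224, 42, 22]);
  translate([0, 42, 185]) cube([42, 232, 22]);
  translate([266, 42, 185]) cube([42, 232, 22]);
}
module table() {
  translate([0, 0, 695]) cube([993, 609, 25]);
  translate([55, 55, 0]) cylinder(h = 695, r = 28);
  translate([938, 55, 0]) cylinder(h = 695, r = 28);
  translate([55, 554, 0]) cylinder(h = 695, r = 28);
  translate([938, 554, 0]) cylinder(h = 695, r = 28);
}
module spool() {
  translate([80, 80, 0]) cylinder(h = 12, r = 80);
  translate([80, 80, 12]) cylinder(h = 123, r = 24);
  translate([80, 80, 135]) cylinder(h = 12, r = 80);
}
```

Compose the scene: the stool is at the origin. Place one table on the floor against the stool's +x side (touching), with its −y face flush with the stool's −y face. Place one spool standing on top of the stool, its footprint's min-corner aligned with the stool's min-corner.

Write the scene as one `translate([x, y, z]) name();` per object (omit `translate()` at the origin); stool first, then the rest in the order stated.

stool();
translate([308, 0, 0]) table();
translate([0, 0, 390]) spool();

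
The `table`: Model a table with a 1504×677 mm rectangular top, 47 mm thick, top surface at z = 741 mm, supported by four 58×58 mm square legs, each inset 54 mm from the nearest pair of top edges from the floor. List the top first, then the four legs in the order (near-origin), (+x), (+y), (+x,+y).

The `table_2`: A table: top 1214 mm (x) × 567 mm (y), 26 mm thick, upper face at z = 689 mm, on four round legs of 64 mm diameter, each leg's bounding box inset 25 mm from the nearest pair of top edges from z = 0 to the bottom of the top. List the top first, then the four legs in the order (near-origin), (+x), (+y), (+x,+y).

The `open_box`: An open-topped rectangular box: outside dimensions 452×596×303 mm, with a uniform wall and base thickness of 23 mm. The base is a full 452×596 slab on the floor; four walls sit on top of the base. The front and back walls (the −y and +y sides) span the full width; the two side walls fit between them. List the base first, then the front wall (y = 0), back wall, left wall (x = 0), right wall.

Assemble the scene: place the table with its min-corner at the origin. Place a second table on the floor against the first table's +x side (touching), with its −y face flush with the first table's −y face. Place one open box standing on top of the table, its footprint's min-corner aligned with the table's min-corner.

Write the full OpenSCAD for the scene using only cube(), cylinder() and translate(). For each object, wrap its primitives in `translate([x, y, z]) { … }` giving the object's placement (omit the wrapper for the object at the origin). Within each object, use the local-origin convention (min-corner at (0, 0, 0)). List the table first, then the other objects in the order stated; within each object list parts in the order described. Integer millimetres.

translate([0, 0, 694]) cube([1504, 677, 47]);
translate([54, 54, 0]) cube([58, 58, 694]);
translate([1392, 54, 0]) cube([58, 58, 694]);
translate([54, 565, 0]) cube([58, 58, 694]);
translate([1392, 565, 0]) cube([58, 58, 694]);
translate([1504, 0, 0]) {
  translate([0, 0, 663]) cube([1214, 567, 26]);
  translate([57, 57, 0]) cylinder(h = 663, r = 32);
  translate([1157, 57, 0]) cylinder(h = 663, r = 32);
  translate([57, 510, 0]) cylinder(h = 663, r = 32);
  translate([1157, 510, 0]) cylinder(h = 663, r = 32);
}
translate([0, 0, 741]) {
  cube([452, 596, 23]);
  translate([0, 0, 23]) cube([452, 23, 280]);
  translate([0, 573, 23]) cube([452, 23, 280]);
  translate([0, 23, 23]) cube([23, 550, 280]);
  translate([429, 23, 23]) cube([23, 550, 280]);
}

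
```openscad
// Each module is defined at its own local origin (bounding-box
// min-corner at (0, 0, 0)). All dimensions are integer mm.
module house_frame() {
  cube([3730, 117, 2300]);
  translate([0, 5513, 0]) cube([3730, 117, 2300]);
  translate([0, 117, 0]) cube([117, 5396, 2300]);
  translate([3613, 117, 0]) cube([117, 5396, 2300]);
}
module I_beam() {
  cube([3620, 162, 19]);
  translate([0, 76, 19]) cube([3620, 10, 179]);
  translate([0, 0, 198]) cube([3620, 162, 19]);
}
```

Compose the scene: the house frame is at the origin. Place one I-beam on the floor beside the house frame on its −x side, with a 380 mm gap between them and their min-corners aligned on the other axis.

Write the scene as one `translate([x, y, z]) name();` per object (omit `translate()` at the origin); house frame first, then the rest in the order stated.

house_frame();
translate([-4000, 0, 0]) I_beam();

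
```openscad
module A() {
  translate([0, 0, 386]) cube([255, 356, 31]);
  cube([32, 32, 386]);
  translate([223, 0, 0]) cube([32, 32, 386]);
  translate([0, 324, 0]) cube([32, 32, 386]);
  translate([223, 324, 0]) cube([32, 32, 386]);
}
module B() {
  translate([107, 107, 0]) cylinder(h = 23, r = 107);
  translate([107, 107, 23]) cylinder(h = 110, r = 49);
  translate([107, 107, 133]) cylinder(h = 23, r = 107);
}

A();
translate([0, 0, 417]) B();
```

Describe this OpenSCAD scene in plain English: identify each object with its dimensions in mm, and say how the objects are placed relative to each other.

A is a four-legged stool. The seat is a 255×356×31 mm slab whose top surface is at z = 417 mm; four square legs, each 32×32 mm in cross-section, run from the floor (z = 0) to the underside of the seat, each flush with a corner of the seat.

B is a spool: two coaxial disc flanges of radius 107 mm and thickness 23 mm, joined by a core cylinder of radius 49 mm and height 110 mm. The lower flange rests on z = 0 and the three cylinders share a vertical axis.

The spool is on top of the stool.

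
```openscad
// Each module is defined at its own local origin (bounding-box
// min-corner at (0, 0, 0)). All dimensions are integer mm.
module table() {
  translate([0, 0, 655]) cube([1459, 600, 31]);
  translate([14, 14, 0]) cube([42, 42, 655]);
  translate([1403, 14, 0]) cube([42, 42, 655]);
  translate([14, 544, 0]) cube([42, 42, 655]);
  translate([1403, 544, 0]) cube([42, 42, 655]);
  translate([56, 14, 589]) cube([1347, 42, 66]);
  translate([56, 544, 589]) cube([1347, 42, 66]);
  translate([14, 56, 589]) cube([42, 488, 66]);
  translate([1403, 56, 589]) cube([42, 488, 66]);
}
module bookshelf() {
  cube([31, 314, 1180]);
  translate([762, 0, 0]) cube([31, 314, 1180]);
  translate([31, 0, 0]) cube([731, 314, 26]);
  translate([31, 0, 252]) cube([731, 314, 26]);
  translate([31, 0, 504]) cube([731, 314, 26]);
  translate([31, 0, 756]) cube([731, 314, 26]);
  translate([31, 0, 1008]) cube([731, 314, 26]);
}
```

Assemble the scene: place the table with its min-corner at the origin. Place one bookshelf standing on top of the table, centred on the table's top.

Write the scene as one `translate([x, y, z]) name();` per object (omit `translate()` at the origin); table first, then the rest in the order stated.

table();
translate([333, 143, 686]) bookshelf();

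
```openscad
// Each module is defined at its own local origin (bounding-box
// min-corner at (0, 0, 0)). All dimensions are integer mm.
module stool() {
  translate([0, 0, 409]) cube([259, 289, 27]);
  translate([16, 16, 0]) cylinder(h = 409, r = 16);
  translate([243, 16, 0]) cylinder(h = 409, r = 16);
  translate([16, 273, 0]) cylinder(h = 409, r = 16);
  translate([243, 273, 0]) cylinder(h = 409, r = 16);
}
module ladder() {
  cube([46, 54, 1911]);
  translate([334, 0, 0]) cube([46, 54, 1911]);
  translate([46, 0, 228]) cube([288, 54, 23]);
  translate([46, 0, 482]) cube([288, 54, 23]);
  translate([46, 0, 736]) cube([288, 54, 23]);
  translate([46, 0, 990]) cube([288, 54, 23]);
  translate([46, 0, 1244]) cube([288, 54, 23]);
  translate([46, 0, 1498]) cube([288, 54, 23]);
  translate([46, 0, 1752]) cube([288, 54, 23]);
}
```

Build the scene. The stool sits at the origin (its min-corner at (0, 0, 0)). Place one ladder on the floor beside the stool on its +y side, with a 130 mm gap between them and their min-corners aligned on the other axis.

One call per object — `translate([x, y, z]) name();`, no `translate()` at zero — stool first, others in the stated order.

stool();
translate([0, 419, 0]) ladder();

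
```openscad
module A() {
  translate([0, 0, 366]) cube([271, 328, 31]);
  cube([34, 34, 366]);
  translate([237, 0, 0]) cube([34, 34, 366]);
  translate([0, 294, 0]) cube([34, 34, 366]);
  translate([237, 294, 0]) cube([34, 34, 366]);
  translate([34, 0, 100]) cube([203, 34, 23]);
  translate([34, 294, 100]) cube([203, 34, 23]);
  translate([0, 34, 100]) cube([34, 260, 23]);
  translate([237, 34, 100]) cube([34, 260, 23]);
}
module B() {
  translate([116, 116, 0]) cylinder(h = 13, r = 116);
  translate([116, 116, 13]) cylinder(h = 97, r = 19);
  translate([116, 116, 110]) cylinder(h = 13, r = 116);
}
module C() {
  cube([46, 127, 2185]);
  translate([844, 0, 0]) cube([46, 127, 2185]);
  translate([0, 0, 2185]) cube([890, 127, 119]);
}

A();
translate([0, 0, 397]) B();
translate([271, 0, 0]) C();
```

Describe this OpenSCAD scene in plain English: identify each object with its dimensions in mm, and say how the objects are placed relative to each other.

A is a four-legged stool. The seat is 271×328 mm, 31 mm thick, top at z = 397 mm. It stands on four square legs, each 34×34 mm in cross-section, from z = 0 to the seat underside, each flush with a corner of the seat. Four stretchers, 34 mm wide and 23 mm tall, connect adjacent legs with their undersides at z = 100 mm, each running between the inner faces of the legs it joins and aligned with the legs' outer faces on the other axis.

B is a spool: two coaxial disc flanges of radius 116 mm and thickness 13 mm, joined by a core cylinder of radius 19 mm and height 97 mm. The lower flange rests on z = 0 and the three cylinders share a vertical axis.

C is a rectangular door frame: two vertical jambs of 46×127 mm section, 2185 mm tall, with a clear opening 798 mm wide between their inner faces. A header 119 mm tall and 127 mm deep lies on top of the jambs and spans the full outside width.

The spool is on top of the stool. The door frame is against the stool's +x side, with their −y faces flush.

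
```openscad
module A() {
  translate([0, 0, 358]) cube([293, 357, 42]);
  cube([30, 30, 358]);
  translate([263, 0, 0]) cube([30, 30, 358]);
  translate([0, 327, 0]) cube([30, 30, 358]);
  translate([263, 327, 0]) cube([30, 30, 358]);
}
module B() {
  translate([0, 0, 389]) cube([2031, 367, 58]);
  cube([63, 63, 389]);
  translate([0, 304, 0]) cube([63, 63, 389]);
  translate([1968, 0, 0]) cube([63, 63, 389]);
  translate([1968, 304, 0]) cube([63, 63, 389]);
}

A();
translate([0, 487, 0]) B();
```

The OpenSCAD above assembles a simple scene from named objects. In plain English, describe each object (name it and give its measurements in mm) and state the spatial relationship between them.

A is a four-legged stool. The seat is 293×357 mm, 42 mm thick, top at z = 400 mm. It stands on four square legs, each 30×30 mm in cross-section, from z = 0 to the seat underside, each flush with a corner of the seat.

B is a long wooden bench with a 2031 mm (x) × 367 mm (y) seat, 58 mm thick, its top surface 447 mm above the floor. Four 63 mm square legs at the seat corners, flush with the edges, run from z = 0 to the seat underside.

The bench is on the floor beside the stool on its +y side.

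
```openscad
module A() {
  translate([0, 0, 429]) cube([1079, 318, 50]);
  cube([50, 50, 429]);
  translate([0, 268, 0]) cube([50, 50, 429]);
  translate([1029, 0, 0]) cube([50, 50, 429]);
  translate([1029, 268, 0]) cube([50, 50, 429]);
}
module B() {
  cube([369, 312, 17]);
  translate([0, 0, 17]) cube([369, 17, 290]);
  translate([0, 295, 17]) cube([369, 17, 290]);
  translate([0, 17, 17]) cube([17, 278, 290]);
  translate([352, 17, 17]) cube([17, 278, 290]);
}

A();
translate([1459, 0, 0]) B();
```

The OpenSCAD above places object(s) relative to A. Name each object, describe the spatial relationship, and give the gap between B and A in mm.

A is a bench. B is an open box. The open box is on the floor beside the bench on its +x side. The gap between the open box and the bench is 380 mm.

The open box's nearest face is 380 mm from the bench's +x face.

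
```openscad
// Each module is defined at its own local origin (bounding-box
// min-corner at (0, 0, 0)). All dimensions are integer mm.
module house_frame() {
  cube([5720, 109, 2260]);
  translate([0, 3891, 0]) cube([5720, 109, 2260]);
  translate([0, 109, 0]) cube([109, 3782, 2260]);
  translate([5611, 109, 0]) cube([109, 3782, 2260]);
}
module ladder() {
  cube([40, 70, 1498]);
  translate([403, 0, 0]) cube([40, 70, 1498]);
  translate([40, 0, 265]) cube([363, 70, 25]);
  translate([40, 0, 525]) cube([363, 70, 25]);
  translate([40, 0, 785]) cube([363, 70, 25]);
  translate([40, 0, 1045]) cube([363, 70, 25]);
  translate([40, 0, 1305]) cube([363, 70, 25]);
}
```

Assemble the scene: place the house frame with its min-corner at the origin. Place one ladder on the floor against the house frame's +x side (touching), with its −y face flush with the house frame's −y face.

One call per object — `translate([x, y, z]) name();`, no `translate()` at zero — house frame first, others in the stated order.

house_frame();
translate([5720, 0, 0]) ladder();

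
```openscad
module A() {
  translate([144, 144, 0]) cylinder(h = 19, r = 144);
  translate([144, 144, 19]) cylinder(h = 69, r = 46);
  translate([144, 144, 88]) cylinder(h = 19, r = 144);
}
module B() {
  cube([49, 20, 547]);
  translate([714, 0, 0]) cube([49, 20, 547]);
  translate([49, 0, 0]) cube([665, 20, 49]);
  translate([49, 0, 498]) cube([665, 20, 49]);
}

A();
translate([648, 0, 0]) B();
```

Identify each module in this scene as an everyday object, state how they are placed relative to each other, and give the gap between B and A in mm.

A is a spool. B is a picture frame. The picture frame is on the floor beside the spool on its +x side. The gap between the picture frame and the spool is 360 mm.

The picture frame's nearest face is 360 mm from the spool's +x face.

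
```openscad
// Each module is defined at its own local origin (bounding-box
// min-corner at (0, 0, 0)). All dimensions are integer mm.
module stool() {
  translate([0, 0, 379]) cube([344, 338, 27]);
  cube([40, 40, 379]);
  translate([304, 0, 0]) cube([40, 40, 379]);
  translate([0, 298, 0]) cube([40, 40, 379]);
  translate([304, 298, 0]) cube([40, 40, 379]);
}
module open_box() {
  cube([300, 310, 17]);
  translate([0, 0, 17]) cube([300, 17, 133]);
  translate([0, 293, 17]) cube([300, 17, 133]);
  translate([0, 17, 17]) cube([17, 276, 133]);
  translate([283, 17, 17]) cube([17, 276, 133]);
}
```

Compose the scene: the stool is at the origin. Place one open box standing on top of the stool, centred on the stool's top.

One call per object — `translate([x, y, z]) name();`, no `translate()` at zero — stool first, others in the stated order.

stool();
translate([22, 14, 406]) open_box();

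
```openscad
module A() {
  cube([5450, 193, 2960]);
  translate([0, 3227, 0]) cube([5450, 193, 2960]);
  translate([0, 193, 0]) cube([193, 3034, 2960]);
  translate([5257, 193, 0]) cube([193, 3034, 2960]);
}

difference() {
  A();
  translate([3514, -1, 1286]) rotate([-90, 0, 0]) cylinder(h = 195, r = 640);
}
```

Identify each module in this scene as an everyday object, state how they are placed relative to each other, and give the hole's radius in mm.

The subtracted cylinder has r = 640 mm.

A is a house frame. The house frame has a circular hole through its front wall. The hole's radius is 640 mm.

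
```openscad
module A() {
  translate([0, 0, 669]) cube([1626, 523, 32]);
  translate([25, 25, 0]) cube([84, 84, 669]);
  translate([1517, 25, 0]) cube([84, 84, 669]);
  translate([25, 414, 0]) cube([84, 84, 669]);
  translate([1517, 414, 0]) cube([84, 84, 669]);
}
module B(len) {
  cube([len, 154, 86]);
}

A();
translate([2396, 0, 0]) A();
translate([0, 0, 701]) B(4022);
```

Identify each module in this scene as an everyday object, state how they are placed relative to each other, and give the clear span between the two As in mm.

Second table starts at x = 2396; first ends at x = 1626; clear span = 2396 − 1626 = 770 mm.

A is a table. B is a beam. A beam spans the tops of two tables. The clear span between the two tables is 770 mm.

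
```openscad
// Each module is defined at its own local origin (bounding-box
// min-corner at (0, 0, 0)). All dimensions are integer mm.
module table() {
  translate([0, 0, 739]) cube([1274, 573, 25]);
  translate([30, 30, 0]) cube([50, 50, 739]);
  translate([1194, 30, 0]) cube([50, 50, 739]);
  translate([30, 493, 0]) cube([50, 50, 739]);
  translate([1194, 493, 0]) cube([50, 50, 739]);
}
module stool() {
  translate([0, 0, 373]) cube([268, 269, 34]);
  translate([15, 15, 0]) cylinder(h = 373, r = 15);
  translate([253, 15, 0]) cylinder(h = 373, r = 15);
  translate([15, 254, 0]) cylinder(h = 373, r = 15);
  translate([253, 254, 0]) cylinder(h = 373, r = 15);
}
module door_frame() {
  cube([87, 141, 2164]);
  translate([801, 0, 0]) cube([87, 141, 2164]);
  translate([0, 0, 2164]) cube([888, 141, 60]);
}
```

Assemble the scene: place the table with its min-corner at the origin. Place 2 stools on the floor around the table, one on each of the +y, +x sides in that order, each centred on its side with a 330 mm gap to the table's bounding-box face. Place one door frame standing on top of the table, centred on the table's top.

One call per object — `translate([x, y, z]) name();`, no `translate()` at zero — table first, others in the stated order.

table();
translate([503, 903, 0]) stool();
translate([1604, 152, 0]) stool();
translate([193, 216, 764]) door_frame();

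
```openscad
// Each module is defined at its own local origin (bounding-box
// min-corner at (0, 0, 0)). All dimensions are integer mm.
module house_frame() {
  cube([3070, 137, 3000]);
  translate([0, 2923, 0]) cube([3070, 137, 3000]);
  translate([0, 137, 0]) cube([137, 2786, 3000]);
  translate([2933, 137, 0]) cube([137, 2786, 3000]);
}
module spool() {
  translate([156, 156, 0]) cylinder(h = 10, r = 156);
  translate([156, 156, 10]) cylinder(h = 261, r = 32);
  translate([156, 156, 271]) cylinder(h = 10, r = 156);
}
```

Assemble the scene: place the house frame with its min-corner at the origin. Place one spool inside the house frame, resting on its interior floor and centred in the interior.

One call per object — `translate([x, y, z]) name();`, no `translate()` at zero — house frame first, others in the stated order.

house_frame();
translate([1379, 1374, 0]) spool();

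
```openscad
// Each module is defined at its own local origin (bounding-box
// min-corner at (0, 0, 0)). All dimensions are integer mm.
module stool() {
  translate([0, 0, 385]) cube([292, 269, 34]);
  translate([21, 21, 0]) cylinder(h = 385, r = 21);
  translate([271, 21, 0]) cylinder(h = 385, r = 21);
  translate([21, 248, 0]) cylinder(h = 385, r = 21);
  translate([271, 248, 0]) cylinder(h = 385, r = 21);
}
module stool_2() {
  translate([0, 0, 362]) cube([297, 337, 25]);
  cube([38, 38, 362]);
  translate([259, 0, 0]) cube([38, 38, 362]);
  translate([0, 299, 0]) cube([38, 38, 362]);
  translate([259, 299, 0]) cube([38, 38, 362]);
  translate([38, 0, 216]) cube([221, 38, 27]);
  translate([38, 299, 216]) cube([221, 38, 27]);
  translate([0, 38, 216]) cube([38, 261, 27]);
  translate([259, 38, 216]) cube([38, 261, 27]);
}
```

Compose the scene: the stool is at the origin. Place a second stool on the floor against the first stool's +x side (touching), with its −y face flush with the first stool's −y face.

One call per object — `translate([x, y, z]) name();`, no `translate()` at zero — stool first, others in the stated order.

stool();
translate([292, 0, 0]) stool_2();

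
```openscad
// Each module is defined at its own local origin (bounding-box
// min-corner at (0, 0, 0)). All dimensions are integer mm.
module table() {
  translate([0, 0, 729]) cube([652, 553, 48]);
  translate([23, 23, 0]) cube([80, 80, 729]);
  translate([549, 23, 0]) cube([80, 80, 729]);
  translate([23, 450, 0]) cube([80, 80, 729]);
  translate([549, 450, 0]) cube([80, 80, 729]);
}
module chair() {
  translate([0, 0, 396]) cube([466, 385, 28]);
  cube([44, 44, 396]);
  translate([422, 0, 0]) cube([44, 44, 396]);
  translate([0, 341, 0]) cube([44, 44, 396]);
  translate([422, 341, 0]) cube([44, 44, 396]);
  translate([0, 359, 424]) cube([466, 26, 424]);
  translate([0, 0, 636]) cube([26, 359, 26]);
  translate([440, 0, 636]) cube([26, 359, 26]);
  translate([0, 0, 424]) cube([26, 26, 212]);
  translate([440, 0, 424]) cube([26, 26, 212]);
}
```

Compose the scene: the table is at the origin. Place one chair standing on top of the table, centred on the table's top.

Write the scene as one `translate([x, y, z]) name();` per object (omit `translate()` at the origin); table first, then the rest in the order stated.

table();
translate([93, 84, 777]) chair();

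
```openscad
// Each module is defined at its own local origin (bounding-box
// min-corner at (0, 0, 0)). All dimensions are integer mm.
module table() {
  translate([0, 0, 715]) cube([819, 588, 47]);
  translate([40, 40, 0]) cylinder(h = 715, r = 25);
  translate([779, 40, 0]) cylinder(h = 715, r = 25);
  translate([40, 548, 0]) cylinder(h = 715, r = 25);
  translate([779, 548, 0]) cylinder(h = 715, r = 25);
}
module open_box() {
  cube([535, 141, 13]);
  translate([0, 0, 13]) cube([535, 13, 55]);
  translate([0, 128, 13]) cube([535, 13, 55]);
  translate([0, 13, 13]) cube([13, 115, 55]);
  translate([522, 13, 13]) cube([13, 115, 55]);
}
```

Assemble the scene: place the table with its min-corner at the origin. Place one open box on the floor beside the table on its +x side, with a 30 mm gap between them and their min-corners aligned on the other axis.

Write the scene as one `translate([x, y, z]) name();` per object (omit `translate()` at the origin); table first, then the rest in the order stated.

table();
translate([849, 0, 0]) open_box();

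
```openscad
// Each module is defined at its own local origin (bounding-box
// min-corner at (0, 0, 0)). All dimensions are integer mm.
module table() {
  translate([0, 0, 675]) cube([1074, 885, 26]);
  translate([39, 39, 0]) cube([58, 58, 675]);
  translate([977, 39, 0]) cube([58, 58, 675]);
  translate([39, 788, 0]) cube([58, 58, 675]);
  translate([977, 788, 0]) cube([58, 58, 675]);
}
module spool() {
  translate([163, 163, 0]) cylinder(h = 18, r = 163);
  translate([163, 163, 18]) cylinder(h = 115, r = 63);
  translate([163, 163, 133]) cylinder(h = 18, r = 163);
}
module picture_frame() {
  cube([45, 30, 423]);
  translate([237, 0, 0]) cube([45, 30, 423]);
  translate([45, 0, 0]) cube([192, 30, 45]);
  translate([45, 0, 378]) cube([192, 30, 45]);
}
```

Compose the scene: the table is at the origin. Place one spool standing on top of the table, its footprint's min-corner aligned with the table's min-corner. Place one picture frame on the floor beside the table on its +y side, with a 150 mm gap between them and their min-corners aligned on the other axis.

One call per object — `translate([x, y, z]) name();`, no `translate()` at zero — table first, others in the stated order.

table();
translate([0, 0, 701]) spool();
translate([0, 1035, 0]) picture_frame();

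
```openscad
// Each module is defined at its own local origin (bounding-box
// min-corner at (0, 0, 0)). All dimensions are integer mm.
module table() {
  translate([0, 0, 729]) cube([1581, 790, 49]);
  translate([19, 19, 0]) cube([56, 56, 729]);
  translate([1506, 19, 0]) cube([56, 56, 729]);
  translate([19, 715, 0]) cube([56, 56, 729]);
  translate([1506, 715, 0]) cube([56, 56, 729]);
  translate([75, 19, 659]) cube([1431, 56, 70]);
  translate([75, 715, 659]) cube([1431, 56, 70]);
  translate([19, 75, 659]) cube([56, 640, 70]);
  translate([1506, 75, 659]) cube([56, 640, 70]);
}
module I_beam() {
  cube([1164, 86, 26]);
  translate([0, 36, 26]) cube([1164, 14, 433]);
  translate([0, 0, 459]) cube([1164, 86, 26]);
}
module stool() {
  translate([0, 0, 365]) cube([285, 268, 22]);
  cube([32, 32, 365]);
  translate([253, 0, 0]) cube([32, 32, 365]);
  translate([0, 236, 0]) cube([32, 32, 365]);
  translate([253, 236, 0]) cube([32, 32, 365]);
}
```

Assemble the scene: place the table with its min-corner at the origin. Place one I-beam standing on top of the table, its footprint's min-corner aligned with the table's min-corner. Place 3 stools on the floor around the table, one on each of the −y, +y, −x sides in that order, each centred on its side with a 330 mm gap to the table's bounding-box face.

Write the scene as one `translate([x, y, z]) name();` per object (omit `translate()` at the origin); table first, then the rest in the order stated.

table();
translate([0, 0, 778]) I_beam();
translate([648, -598, 0]) stool();
translate([648, 1120, 0]) stool();
translate([-615, 261, 0]) stool();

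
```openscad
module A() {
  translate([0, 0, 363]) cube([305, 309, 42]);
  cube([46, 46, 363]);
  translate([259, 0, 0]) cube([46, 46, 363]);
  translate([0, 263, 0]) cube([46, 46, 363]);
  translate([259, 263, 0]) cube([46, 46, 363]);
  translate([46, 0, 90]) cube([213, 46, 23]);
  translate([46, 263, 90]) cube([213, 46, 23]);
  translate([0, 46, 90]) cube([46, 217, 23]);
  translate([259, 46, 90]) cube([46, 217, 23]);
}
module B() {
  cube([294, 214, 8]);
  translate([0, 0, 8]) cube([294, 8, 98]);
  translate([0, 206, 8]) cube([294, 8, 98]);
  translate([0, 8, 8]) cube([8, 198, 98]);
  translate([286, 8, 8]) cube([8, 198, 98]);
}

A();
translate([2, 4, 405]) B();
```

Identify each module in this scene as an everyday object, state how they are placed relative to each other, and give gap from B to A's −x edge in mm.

A is a stool. B is an open box. The open box is on top of the stool. The gap from the open box to the stool's −x edge is 2 mm.

The open box's min-x is at 2; the stool's min-x is 0; gap = 2 mm.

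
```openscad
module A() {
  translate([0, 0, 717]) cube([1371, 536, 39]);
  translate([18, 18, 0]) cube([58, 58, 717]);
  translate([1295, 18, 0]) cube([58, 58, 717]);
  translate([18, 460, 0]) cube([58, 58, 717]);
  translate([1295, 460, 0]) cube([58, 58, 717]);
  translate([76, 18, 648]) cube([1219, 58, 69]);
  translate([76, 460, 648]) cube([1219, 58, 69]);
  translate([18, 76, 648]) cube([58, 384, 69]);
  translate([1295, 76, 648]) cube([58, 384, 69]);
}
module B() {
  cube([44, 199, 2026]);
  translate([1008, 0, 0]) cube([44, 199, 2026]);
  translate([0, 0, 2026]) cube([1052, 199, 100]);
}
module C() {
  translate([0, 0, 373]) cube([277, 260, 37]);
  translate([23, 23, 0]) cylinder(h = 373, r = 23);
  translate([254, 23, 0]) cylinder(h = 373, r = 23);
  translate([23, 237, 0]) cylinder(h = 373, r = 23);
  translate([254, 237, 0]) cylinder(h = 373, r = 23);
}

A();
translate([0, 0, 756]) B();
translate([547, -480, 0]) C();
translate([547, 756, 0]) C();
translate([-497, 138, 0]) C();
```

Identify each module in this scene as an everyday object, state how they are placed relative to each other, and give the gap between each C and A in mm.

A is a table. B is a door frame. C is a stool. The door frame is on top of the table. Three stools sit around the table at the −y, +y, −x sides. The gap between each stool and the table is 220 mm.

Each stool's nearest face is 220 mm from the table's bounding box.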